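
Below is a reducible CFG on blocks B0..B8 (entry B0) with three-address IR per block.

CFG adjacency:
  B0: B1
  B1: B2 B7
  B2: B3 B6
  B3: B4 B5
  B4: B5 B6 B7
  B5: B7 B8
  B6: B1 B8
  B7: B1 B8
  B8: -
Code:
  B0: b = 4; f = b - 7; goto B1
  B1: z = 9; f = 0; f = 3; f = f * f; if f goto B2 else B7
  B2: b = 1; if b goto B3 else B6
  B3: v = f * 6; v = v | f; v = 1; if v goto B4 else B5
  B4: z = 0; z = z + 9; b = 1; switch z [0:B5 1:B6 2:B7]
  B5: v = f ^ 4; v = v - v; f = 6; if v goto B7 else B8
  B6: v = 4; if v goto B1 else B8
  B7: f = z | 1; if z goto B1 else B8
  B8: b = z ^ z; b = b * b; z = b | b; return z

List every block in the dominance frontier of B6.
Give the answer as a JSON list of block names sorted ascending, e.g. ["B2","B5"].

Answer: ["B1", "B8"]

Derivation:
idom tree: B1←B0 B2←B1 B3←B2 B4←B3 B5←B3 B6←B2 B7←B1 B8←B1
Dom at joins:
  B1: preds {B0,B6,B7}: {B0} ∩ {B0,B1,B2,B6} ∩ {B0,B1,B7} = {B0}; idom=B0
  B5: preds {B3,B4}: {B0,B1,B2,B3} ∩ {B0,B1,B2,B3,B4} = {B0,B1,B2,B3}; idom=B3
  B6: preds {B2,B4}: {B0,B1,B2} ∩ {B0,B1,B2,B3,B4} = {B0,B1,B2}; idom=B2
  B7: preds {B1,B4,B5}: {B0,B1} ∩ {B0,B1,B2,B3,B4} ∩ {B0,B1,B2,B3,B5} = {B0,B1}; idom=B1
  B8: preds {B5,B6,B7}: {B0,B1,B2,B3,B5} ∩ {B0,B1,B2,B6} ∩ {B0,B1,B7} = {B0,B1}; idom=B1

DF derivation:
  B1←B0: walk · to B0
  B1←B6: walk B6→B2→B1 to B0
  B1←B7: walk B7→B1 to B0
  B5←B3: walk · to B3
  B5←B4: walk B4 to B3
  B6←B2: walk · to B2
  B6←B4: walk B4→B3 to B2
  B7←B1: walk · to B1
  B7←B4: walk B4→B3→B2 to B1
  B7←B5: walk B5→B3→B2 to B1
  B8←B5: walk B5→B3→B2 to B1
  B8←B6: walk B6→B2 to B1
  B8←B7: walk B7 to B1
  DF(B0)=∅
  DF(B1)={B1}
  DF(B2)={B1,B7,B8}
  DF(B3)={B6,B7,B8}
  DF(B4)={B5,B6,B7}
  DF(B5)={B7,B8}
  DF(B6)={B1,B8}
  DF(B7)={B1,B8}
  DF(B8)=∅

DF(B6) = ["B1", "B8"]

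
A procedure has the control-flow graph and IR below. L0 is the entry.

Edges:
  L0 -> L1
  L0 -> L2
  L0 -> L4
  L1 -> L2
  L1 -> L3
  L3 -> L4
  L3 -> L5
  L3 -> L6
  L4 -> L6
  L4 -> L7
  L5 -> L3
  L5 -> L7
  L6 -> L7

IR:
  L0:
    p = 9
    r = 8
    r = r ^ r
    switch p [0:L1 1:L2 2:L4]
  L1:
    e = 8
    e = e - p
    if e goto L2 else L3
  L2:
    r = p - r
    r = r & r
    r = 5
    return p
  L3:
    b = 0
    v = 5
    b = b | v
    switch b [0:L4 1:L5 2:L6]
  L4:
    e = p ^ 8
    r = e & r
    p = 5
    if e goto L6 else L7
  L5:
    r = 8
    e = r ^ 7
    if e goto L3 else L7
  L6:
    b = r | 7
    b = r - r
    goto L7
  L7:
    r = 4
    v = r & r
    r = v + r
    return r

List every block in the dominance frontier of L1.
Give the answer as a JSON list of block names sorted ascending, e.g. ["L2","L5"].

idom tree: L1←L0 L2←L0 L3←L1 L4←L0 L5←L3 L6←L0 L7←L0
Join-block Dom:
  L2: preds {L0,L1}: {L0} ∩ {L0,L1} = {L0}; idom=L0
  L3: preds {L1,L5}: {L0,L1} ∩ {L0,L1,L3,L5} = {L0,L1}; idom=L1
  L4: preds {L0,L3}: {L0} ∩ {L0,L1,L3} = {L0}; idom=L0
  L6: preds {L3,L4}: {L0,L1,L3} ∩ {L0,L4} = {L0}; idom=L0
  L7: preds {L4,L5,L6}: {L0,L4} ∩ {L0,L1,L3,L5} ∩ {L0,L6} = {L0}; idom=L0

Frontier:
  L2←L0: walk · to L0
  L2←L1: walk L1 to L0
  L3←L1: walk · to L1
  L3←L5: walk L5→L3 to L1
  L4←L0: walk · to L0
  L4←L3: walk L3→L1 to L0
  L6←L3: walk L3→L1 to L0
  L6←L4: walk L4 to L0
  L7←L4: walk L4 to L0
  L7←L5: walk L5→L3→L1 to L0
  L7←L6: walk L6 to L0
  DF(L0)=∅
  DF(L1)={L2,L4,L6,L7}
  DF(L2)=∅
  DF(L3)={L3,L4,L6,L7}
  DF(L4)={L6,L7}
  DF(L5)={L3,L7}
  DF(L6)={L7}
  DF(L7)=∅

DF(L1) = ["L2", "L4", "L6", "L7"]

Answer: ["L2", "L4", "L6", "L7"]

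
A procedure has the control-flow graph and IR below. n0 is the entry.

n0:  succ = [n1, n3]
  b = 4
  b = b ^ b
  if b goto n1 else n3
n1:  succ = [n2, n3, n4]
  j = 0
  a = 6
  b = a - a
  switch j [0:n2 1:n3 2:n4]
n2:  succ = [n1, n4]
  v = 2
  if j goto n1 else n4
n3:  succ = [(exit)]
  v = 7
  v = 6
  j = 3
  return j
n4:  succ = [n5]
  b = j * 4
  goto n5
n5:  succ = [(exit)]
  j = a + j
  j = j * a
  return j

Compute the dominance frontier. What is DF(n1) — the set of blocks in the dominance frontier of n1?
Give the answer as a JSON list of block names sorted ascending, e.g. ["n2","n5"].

idom tree: n1←n0 n2←n1 n3←n0 n4←n1 n5←n4
Dom∩ at merges:
  n1: preds {n0,n2}: {n0} ∩ {n0,n1,n2} = {n0}; idom=n0
  n3: preds {n0,n1}: {n0} ∩ {n0,n1} = {n0}; idom=n0
  n4: preds {n1,n2}: {n0,n1} ∩ {n0,n1,n2} = {n0,n1}; idom=n1

DF derivation:
  join n1 pred n0: · stop@n0
  join n1 pred n2: n2→n1 stop@n0
  join n3 pred n0: · stop@n0
  join n3 pred n1: n1 stop@n0
  join n4 pred n1: · stop@n1
  join n4 pred n2: n2 stop@n1
  n0: DF=∅
  n1: DF={n1,n3}
  n2: DF={n1,n4}
  n3: DF=∅
  n4: DF=∅
  n5: DF=∅

DF(n1) = ["n1", "n3"]

Answer: ["n1", "n3"]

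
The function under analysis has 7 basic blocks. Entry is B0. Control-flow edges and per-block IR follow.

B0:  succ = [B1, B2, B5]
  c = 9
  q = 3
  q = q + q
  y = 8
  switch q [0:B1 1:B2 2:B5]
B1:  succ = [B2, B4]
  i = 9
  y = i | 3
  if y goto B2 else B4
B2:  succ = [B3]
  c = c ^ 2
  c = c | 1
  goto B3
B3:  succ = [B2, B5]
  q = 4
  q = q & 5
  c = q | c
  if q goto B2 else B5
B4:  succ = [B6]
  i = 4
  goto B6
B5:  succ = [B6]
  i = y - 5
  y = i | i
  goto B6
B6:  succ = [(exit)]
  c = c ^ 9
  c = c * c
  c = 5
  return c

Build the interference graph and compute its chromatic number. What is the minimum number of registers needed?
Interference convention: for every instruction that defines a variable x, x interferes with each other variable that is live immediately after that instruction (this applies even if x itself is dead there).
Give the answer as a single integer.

def/use:
  B0: def={c,q,y} ue=∅
  B1: def={i,y} ue=∅
  B2: def={c} ue={c}
  B3: def={c,q} ue={c}
  B4: def={i} ue=∅
  B5: def={i,y} ue={y}
  B6: def={c} ue={c}

Liveness:
  B0 li=∅ lo={c,y}
  B1 li={c} lo={c,y}
  B2 li={c,y} lo={c,y}
  B3 li={c,y} lo={c,y}
  B4 li={c} lo={c}
  B5 li={c,y} lo={c}
  B6 li={c} lo=∅

Conflict graph:
  c: {i,q,y}
  i: {c}
  q: {c,y}
  y: {c,q}

Colouring:
  clique {c,q,y} ⇒ need ≥ 3
  3-colouring: r0={c}  r1={i,q}  r2={y}
  χ = 3

Answer: 3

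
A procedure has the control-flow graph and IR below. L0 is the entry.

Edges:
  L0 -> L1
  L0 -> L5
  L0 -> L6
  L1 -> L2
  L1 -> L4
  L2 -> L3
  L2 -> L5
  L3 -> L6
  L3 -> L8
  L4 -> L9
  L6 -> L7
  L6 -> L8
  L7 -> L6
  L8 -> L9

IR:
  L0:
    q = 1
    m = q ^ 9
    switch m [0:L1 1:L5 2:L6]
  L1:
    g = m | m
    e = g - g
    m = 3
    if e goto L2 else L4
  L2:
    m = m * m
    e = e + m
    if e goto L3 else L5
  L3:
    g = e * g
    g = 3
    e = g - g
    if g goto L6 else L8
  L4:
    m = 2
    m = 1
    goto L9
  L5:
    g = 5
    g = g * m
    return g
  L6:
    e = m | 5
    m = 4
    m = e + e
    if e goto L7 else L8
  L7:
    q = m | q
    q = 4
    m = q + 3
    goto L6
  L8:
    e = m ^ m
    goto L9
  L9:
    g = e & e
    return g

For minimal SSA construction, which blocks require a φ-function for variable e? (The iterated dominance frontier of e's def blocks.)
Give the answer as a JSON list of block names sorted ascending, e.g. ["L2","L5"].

idom tree: L1←L0 L2←L1 L3←L2 L4←L1 L5←L0 L6←L0 L7←L6 L8←L0 L9←L0
Dom∩ at merges:
  L5: preds {L0,L2}: {L0} ∩ {L0,L1,L2} = {L0}; idom=L0
  L6: preds {L0,L3,L7}: {L0} ∩ {L0,L1,L2,L3} ∩ {L0,L6,L7} = {L0}; idom=L0
  L8: preds {L3,L6}: {L0,L1,L2,L3} ∩ {L0,L6} = {L0}; idom=L0
  L9: preds {L4,L8}: {L0,L1,L4} ∩ {L0,L8} = {L0}; idom=L0

Frontier:
  join L5 pred L0: · stop@L0
  join L5 pred L2: L2→L1 stop@L0
  join L6 pred L0: · stop@L0
  join L6 pred L3: L3→L2→L1 stop@L0
  join L6 pred L7: L7→L6 stop@L0
  join L8 pred L3: L3→L2→L1 stop@L0
  join L8 pred L6: L6 stop@L0
  join L9 pred L4: L4→L1 stop@L0
  join L9 pred L8: L8 stop@L0
  DF(L0)=∅
  DF(L1)={L5,L6,L8,L9}
  DF(L2)={L5,L6,L8}
  DF(L3)={L6,L8}
  DF(L4)={L9}
  DF(L5)=∅
  DF(L6)={L6,L8}
  DF(L7)={L6}
  DF(L8)={L9}
  DF(L9)=∅

φ for e: defs {L1,L2,L3,L6,L8}
  DF⁺ = {L5,L6,L8,L9}

Answer: ["L5", "L6", "L8", "L9"]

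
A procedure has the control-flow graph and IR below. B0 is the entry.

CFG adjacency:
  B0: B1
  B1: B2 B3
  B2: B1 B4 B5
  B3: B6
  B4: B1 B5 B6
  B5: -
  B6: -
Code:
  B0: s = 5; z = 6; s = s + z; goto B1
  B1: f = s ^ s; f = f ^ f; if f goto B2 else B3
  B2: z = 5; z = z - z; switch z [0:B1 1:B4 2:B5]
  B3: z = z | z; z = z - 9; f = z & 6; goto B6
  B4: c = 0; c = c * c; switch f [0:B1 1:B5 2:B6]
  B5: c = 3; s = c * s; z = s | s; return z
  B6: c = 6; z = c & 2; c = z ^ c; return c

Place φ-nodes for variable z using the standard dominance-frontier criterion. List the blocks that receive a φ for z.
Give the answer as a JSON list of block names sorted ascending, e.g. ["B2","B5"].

idom tree: B1←B0 B2←B1 B3←B1 B4←B2 B5←B2 B6←B1
Dom at joins:
  B1: preds {B0,B2,B4}: {B0} ∩ {B0,B1,B2} ∩ {B0,B1,B2,B4} = {B0}; idom=B0
  B5: preds {B2,B4}: {B0,B1,B2} ∩ {B0,B1,B2,B4} = {B0,B1,B2}; idom=B2
  B6: preds {B3,B4}: {B0,B1,B3} ∩ {B0,B1,B2,B4} = {B0,B1}; idom=B1

Frontier:
  join B1 pred B0: · stop@B0
  join B1 pred B2: B2→B1 stop@B0
  join B1 pred B4: B4→B2→B1 stop@B0
  join B5 pred B2: · stop@B2
  join B5 pred B4: B4 stop@B2
  join B6 pred B3: B3 stop@B1
  join B6 pred B4: B4→B2 stop@B1
  B0 → ∅
  B1 → {B1}
  B2 → {B1,B6}
  B3 → {B6}
  B4 → {B1,B5,B6}
  B5 → ∅
  B6 → ∅

φ for z: defs {B0,B2,B3,B5,B6}
  DF⁺ = {B1,B6}

Answer: ["B1", "B6"]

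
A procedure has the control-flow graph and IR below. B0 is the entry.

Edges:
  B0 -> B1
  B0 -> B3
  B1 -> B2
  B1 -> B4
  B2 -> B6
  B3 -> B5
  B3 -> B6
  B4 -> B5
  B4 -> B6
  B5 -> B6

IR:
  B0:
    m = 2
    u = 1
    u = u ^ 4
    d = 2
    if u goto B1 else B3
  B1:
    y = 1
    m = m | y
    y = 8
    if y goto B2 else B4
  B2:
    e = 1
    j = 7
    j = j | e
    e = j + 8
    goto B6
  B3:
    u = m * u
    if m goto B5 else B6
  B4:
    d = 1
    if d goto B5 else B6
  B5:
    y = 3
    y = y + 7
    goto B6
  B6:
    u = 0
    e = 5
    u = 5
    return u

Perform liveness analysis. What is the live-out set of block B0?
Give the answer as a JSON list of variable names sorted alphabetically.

Answer: ["m", "u"]

Analysis:
Per-block:
  B0 def {d,m,u} use ∅
  B1 def {m,y} use {m}
  B2 def {e,j} use ∅
  B3 def {u} use {m,u}
  B4 def {d} use ∅
  B5 def {y} use ∅
  B6 def {e,u} use ∅

Live sets:
  B0: in=∅ out={m,u}
  B1: in={m} out=∅
  B2: in=∅ out=∅
  B3: in={m,u} out=∅
  B4: in=∅ out=∅
  B5: in=∅ out=∅
  B6: in=∅ out=∅

live-out(B0) = ["m", "u"]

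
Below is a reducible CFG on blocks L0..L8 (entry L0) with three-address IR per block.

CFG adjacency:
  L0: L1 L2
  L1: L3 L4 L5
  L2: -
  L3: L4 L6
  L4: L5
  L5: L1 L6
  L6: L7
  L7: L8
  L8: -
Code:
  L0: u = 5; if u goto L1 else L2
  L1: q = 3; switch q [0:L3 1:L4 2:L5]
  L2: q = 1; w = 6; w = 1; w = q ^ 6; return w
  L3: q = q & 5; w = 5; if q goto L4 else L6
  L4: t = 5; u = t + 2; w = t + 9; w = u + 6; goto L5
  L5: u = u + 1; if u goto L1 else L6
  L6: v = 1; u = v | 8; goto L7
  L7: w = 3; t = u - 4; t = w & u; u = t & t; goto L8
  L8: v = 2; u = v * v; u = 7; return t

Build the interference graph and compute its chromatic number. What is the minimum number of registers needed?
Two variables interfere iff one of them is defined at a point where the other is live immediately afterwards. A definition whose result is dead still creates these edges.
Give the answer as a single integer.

Block summaries:
  L0: def={u} ue=∅
  L1: def={q} ue=∅
  L2: def={q,w} ue=∅
  L3: def={q,w} ue={q}
  L4: def={t,u,w} ue=∅
  L5: def={u} ue={u}
  L6: def={u,v} ue=∅
  L7: def={t,u,w} ue={u}
  L8: def={u,v} ue={t}

Liveness:
  live L0: ∅→{u}
  live L1: {u}→{q,u}
  live L2: ∅→∅
  live L3: {q}→∅
  live L4: ∅→{u}
  live L5: {u}→{u}
  live L6: ∅→{u}
  live L7: {u}→{t}
  live L8: {t}→∅

Interference:
  q: {u,w}
  t: {u,v,w}
  u: {q,t,w}
  v: {t}
  w: {q,t,u}

Colouring:
  clique {q,u,w} ⇒ need ≥ 3
  assign q→c0 t→c0 u→c1 v→c1 w→c2 — no edge inside a register ⇒ χ ≤ 3
  χ = 3

Answer: 3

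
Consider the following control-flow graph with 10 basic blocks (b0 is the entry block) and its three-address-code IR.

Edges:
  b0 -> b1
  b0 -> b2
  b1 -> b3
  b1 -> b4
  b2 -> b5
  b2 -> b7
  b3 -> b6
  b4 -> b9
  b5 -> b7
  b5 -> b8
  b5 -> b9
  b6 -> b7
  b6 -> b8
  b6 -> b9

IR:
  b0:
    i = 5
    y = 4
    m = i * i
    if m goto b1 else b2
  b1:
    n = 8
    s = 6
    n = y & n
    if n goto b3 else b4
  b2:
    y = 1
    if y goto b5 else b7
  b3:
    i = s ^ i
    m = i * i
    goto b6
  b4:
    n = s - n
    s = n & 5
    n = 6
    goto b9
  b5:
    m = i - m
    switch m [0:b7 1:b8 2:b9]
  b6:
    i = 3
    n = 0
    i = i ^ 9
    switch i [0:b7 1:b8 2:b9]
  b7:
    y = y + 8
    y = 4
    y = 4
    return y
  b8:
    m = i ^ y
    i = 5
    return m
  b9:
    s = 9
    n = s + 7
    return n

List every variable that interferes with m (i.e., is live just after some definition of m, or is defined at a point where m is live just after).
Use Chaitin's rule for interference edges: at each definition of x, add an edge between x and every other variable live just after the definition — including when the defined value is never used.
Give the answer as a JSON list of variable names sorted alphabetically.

Answer: ["i", "y"]

Working:
Block summaries:
  b0: {i,m,y} / ∅
  b1: {n,s} / {y}
  b2: {y} / ∅
  b3: {i,m} / {i,s}
  b4: {n,s} / {n,s}
  b5: {m} / {i,m}
  b6: {i,n} / ∅
  b7: {y} / {y}
  b8: {i,m} / {i,y}
  b9: {n,s} / ∅

Liveness:
  b0: in=∅ out={i,m,y}
  b1: in={i,y} out={i,n,s,y}
  b2: in={i,m} out={i,m,y}
  b3: in={i,s,y} out={y}
  b4: in={n,s} out=∅
  b5: in={i,m,y} out={i,y}
  b6: in={y} out={i,y}
  b7: in={y} out=∅
  b8: in={i,y} out=∅
  b9: in=∅ out=∅

Interference:
  i — {m,n,s,y}
  m — {i,y}
  n — {i,s,y}
  s — {i,n,y}
  y — {i,m,n,s}

N(m) = ["i", "y"]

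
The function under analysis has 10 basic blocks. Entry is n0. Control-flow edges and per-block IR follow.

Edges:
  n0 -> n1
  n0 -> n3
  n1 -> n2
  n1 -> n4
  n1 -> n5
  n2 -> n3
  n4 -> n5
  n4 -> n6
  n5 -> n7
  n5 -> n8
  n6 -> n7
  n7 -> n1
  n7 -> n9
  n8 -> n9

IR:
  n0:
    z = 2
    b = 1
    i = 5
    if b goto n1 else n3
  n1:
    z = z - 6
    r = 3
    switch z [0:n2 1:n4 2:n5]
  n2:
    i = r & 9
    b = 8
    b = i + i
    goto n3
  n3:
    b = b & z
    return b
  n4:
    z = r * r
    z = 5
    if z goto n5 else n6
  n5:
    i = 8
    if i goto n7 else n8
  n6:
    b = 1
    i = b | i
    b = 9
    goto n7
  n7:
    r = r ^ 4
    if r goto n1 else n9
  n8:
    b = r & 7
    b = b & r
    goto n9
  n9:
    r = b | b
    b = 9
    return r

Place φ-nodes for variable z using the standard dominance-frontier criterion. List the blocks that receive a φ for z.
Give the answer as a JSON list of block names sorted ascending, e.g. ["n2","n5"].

idom tree: n1←n0 n2←n1 n3←n0 n4←n1 n5←n1 n6←n4 n7←n1 n8←n5 n9←n1
Dom∩ at merges:
  n1: preds {n0,n7}: {n0} ∩ {n0,n1,n7} = {n0}; idom=n0
  n3: preds {n0,n2}: {n0} ∩ {n0,n1,n2} = {n0}; idom=n0
  n5: preds {n1,n4}: {n0,n1} ∩ {n0,n1,n4} = {n0,n1}; idom=n1
  n7: preds {n5,n6}: {n0,n1,n5} ∩ {n0,n1,n4,n6} = {n0,n1}; idom=n1
  n9: preds {n7,n8}: {n0,n1,n7} ∩ {n0,n1,n5,n8} = {n0,n1}; idom=n1

DF walk-up:
  join n1 pred n0: · stop@n0
  join n1 pred n7: n7→n1 stop@n0
  join n3 pred n0: · stop@n0
  join n3 pred n2: n2→n1 stop@n0
  join n5 pred n1: · stop@n1
  join n5 pred n4: n4 stop@n1
  join n7 pred n5: n5 stop@n1
  join n7 pred n6: n6→n4 stop@n1
  join n9 pred n7: n7 stop@n1
  join n9 pred n8: n8→n5 stop@n1
  DF(n0)=∅
  DF(n1)={n1,n3}
  DF(n2)={n3}
  DF(n3)=∅
  DF(n4)={n5,n7}
  DF(n5)={n7,n9}
  DF(n6)={n7}
  DF(n7)={n1,n9}
  DF(n8)={n9}
  DF(n9)=∅

φ for z: defs {n0,n1,n4}
  DF⁺ = {n1,n3,n5,n7,n9}

Answer: ["n1", "n3", "n5", "n7", "n9"]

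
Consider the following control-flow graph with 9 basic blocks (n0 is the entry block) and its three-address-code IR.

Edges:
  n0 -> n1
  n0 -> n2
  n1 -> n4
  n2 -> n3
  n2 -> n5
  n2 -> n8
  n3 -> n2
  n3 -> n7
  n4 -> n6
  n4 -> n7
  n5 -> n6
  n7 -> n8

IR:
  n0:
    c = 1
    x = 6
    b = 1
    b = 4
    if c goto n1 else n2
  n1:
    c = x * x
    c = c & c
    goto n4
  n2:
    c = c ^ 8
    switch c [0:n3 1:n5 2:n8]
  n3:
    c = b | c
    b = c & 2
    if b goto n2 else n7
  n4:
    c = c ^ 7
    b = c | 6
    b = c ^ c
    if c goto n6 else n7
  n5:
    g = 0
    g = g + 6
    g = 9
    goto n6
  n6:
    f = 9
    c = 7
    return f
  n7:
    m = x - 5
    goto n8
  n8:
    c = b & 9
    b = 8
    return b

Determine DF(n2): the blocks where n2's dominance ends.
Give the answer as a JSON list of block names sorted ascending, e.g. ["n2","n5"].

Answer: ["n2", "n6", "n7", "n8"]

Working:
idom tree: n1←n0 n2←n0 n3←n2 n4←n1 n5←n2 n6←n0 n7←n0 n8←n0
Dom at joins:
  n2: preds {n0,n3}: {n0} ∩ {n0,n2,n3} = {n0}; idom=n0
  n6: preds {n4,n5}: {n0,n1,n4} ∩ {n0,n2,n5} = {n0}; idom=n0
  n7: preds {n3,n4}: {n0,n2,n3} ∩ {n0,n1,n4} = {n0}; idom=n0
  n8: preds {n2,n7}: {n0,n2} ∩ {n0,n7} = {n0}; idom=n0

DF walk-up:
  n2←n0: walk · to n0
  n2←n3: walk n3→n2 to n0
  n6←n4: walk n4→n1 to n0
  n6←n5: walk n5→n2 to n0
  n7←n3: walk n3→n2 to n0
  n7←n4: walk n4→n1 to n0
  n8←n2: walk n2 to n0
  n8←n7: walk n7 to n0
  n0 → ∅
  n1 → {n6,n7}
  n2 → {n2,n6,n7,n8}
  n3 → {n2,n7}
  n4 → {n6,n7}
  n5 → {n6}
  n6 → ∅
  n7 → {n8}
  n8 → ∅

DF(n2) = ["n2", "n6", "n7", "n8"]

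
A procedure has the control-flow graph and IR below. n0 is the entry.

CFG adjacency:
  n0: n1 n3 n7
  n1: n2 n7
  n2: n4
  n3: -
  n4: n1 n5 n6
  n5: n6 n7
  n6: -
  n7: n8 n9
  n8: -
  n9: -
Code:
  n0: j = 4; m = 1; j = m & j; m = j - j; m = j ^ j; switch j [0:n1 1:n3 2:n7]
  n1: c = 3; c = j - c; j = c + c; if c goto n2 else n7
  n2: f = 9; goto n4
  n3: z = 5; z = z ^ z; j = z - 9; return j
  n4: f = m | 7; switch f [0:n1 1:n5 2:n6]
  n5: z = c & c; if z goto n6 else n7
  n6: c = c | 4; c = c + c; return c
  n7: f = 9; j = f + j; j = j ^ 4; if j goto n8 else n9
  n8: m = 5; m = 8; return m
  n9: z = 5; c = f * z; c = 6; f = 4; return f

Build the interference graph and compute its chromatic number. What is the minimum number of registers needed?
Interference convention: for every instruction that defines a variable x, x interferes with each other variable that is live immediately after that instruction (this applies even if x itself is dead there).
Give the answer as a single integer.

Answer: 4

Derivation:
def/use:
  n0: {j,m} / ∅
  n1: {c,j} / {j}
  n2: {f} / ∅
  n3: {j,z} / ∅
  n4: {f} / {m}
  n5: {z} / {c}
  n6: {c} / {c}
  n7: {f,j} / {j}
  n8: {m} / ∅
  n9: {c,f,z} / {f}

Backward fixpoint:
  n0 li=∅ lo={j,m}
  n1 li={j,m} lo={c,j,m}
  n2 li={c,j,m} lo={c,j,m}
  n3 li=∅ lo=∅
  n4 li={c,j,m} lo={c,j,m}
  n5 li={c,j} lo={c,j}
  n6 li={c} lo=∅
  n7 li={j} lo={f}
  n8 li=∅ lo=∅
  n9 li={f} lo=∅

Conflict graph:
  c: {f,j,m,z}
  f: {c,j,m,z}
  j: {c,f,m,z}
  m: {c,f,j}
  z: {c,f,j}

Chromatic number:
  clique {c,f,j,m} ⇒ need ≥ 4
  4-colouring: c0={c}  c1={f}  c2={j}  c3={m,z}
  χ = 4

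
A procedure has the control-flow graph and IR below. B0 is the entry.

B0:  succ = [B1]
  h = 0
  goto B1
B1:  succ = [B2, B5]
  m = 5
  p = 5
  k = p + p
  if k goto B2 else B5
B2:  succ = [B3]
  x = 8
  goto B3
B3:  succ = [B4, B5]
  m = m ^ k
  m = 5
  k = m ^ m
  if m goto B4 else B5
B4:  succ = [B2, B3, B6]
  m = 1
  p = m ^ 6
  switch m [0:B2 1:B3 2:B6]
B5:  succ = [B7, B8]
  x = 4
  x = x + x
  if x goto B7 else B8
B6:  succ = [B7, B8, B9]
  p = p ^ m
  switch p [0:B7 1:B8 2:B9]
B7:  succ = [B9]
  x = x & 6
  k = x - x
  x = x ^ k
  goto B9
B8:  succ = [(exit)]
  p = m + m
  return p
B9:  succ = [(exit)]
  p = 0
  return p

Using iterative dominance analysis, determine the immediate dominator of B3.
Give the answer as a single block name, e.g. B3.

idom tree: B1←B0 B2←B1 B3←B2 B4←B3 B5←B1 B6←B4 B7←B1 B8←B1 B9←B1
Join-block Dom:
  B2: preds {B1,B4}: {B0,B1} ∩ {B0,B1,B2,B3,B4} = {B0,B1}; idom=B1
  B3: preds {B2,B4}: {B0,B1,B2} ∩ {B0,B1,B2,B3,B4} = {B0,B1,B2}; idom=B2
  B5: preds {B1,B3}: {B0,B1} ∩ {B0,B1,B2,B3} = {B0,B1}; idom=B1
  B7: preds {B5,B6}: {B0,B1,B5} ∩ {B0,B1,B2,B3,B4,B6} = {B0,B1}; idom=B1
  B8: preds {B5,B6}: {B0,B1,B5} ∩ {B0,B1,B2,B3,B4,B6} = {B0,B1}; idom=B1
  B9: preds {B6,B7}: {B0,B1,B2,B3,B4,B6} ∩ {B0,B1,B7} = {B0,B1}; idom=B1

idom(B3) = B2

Answer: B2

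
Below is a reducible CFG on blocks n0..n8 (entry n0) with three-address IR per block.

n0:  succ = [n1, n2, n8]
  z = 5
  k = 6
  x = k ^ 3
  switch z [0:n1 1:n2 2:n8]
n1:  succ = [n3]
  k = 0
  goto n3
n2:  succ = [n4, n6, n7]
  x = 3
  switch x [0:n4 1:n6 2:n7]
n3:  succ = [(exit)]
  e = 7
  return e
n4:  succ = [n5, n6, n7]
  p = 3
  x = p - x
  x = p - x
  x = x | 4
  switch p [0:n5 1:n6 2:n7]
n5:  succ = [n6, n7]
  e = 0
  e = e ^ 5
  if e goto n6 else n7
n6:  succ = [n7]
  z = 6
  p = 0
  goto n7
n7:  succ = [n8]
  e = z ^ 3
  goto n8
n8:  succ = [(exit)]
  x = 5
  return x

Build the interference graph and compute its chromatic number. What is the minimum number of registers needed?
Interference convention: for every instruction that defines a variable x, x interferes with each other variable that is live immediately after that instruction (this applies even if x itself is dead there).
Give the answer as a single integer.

Answer: 3

Analysis:
Block summaries:
  n0 def {k,x,z} use ∅
  n1 def {k} use ∅
  n2 def {x} use ∅
  n3 def {e} use ∅
  n4 def {p,x} use {x}
  n5 def {e} use ∅
  n6 def {p,z} use ∅
  n7 def {e} use {z}
  n8 def {x} use ∅

Live sets:
  n0 li=∅ lo={z}
  n1 li=∅ lo=∅
  n2 li={z} lo={x,z}
  n3 li=∅ lo=∅
  n4 li={x,z} lo={z}
  n5 li={z} lo={z}
  n6 li=∅ lo={z}
  n7 li={z} lo=∅
  n8 li=∅ lo=∅

Conflict graph:
  e↔{z}
  k↔{z}
  p↔{x,z}
  x↔{p,z}
  z↔{e,k,p,x}

Registers:
  {p,x,z} pairwise interfere (3-clique) ⇒ χ ≥ 3
  assign e→r1 k→r1 p→r1 x→r2 z→r0 — no edge inside a register ⇒ χ ≤ 3
  χ = 3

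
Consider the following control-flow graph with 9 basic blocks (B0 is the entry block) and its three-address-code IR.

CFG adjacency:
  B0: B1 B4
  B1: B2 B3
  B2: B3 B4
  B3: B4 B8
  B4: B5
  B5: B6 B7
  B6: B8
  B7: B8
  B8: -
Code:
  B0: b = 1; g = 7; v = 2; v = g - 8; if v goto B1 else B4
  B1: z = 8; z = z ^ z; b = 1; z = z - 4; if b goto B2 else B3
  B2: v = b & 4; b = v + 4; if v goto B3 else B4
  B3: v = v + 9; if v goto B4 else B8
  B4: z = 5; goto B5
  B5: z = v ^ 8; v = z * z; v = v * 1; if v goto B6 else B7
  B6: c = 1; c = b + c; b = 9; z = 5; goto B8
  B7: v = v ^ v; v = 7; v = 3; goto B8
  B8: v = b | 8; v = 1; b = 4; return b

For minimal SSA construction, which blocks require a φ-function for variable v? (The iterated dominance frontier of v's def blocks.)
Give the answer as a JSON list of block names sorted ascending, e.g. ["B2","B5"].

idom tree: B1←B0 B2←B1 B3←B1 B4←B0 B5←B4 B6←B5 B7←B5 B8←B0
Dom at joins:
  B3: preds {B1,B2}: {B0,B1} ∩ {B0,B1,B2} = {B0,B1}; idom=B1
  B4: preds {B0,B2,B3}: {B0} ∩ {B0,B1,B2} ∩ {B0,B1,B3} = {B0}; idom=B0
  B8: preds {B3,B6,B7}: {B0,B1,B3} ∩ {B0,B4,B5,B6} ∩ {B0,B4,B5,B7} = {B0}; idom=B0

DF derivation:
  B3←B1: walk · to B1
  B3←B2: walk B2 to B1
  B4←B0: walk · to B0
  B4←B2: walk B2→B1 to B0
  B4←B3: walk B3→B1 to B0
  B8←B3: walk B3→B1 to B0
  B8←B6: walk B6→B5→B4 to B0
  B8←B7: walk B7→B5→B4 to B0
  B0 → ∅
  B1 → {B4,B8}
  B2 → {B3,B4}
  B3 → {B4,B8}
  B4 → {B8}
  B5 → {B8}
  B6 → {B8}
  B7 → {B8}
  B8 → ∅

φ for v: defs {B0,B2,B3,B5,B7,B8}
  DF⁺ = {B3,B4,B8}

Answer: ["B3", "B4", "B8"]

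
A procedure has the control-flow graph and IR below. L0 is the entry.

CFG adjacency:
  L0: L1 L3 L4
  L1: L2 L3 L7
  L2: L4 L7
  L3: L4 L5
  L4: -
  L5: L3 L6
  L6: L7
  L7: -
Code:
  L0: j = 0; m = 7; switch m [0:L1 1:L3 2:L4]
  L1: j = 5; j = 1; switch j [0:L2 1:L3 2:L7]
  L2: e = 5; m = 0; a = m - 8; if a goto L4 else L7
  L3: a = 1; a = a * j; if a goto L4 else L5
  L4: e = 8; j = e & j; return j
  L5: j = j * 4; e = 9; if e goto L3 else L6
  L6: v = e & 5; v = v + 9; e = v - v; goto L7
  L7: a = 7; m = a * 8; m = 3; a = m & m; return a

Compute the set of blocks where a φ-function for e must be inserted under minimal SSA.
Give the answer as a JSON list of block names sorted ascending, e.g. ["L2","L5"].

Answer: ["L3", "L4", "L7"]

Working:
idom tree: L1←L0 L2←L1 L3←L0 L4←L0 L5←L3 L6←L5 L7←L0
Dom at joins:
  L3: preds {L0,L1,L5}: {L0} ∩ {L0,L1} ∩ {L0,L3,L5} = {L0}; idom=L0
  L4: preds {L0,L2,L3}: {L0} ∩ {L0,L1,L2} ∩ {L0,L3} = {L0}; idom=L0
  L7: preds {L1,L2,L6}: {L0,L1} ∩ {L0,L1,L2} ∩ {L0,L3,L5,L6} = {L0}; idom=L0

DF walk-up:
  join L3 pred L0: · stop@L0
  join L3 pred L1: L1 stop@L0
  join L3 pred L5: L5→L3 stop@L0
  join L4 pred L0: · stop@L0
  join L4 pred L2: L2→L1 stop@L0
  join L4 pred L3: L3 stop@L0
  join L7 pred L1: L1 stop@L0
  join L7 pred L2: L2→L1 stop@L0
  join L7 pred L6: L6→L5→L3 stop@L0
  L0: DF=∅
  L1: DF={L3,L4,L7}
  L2: DF={L4,L7}
  L3: DF={L3,L4,L7}
  L4: DF=∅
  L5: DF={L3,L7}
  L6: DF={L7}
  L7: DF=∅

φ for e: defs {L2,L4,L5,L6}
  DF⁺ = {L3,L4,L7}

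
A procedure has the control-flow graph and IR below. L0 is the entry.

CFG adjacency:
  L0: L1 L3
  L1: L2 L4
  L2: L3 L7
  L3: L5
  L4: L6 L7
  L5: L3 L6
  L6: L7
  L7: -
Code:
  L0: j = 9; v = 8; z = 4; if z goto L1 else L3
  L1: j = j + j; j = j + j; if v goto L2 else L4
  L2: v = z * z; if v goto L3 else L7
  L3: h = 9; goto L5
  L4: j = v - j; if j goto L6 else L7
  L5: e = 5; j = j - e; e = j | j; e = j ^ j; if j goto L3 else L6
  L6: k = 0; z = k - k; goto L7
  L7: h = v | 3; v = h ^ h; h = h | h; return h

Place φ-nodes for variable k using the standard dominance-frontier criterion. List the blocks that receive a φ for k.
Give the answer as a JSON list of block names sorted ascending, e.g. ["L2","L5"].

Answer: ["L7"]

Analysis:
idom tree: L1←L0 L2←L1 L3←L0 L4←L1 L5←L3 L6←L0 L7←L0
Dom∩ at merges:
  L3: preds {L0,L2,L5}: {L0} ∩ {L0,L1,L2} ∩ {L0,L3,L5} = {L0}; idom=L0
  L6: preds {L4,L5}: {L0,L1,L4} ∩ {L0,L3,L5} = {L0}; idom=L0
  L7: preds {L2,L4,L6}: {L0,L1,L2} ∩ {L0,L1,L4} ∩ {L0,L6} = {L0}; idom=L0

Frontier:
  L3←L0: walk · to L0
  L3←L2: walk L2→L1 to L0
  L3←L5: walk L5→L3 to L0
  L6←L4: walk L4→L1 to L0
  L6←L5: walk L5→L3 to L0
  L7←L2: walk L2→L1 to L0
  L7←L4: walk L4→L1 to L0
  L7←L6: walk L6 to L0
  L0 → ∅
  L1 → {L3,L6,L7}
  L2 → {L3,L7}
  L3 → {L3,L6}
  L4 → {L6,L7}
  L5 → {L3,L6}
  L6 → {L7}
  L7 → ∅

φ for k: defs {L6}
  DF⁺ = {L7}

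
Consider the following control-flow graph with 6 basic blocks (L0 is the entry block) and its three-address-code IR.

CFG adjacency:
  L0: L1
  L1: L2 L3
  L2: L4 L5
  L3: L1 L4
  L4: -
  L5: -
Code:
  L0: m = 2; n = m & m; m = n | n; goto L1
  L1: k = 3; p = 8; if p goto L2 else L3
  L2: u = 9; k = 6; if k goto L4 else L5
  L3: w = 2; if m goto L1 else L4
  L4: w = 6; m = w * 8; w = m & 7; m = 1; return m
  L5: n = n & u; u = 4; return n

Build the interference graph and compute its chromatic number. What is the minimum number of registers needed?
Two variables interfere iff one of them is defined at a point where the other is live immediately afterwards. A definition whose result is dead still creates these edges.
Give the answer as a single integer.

Block summaries:
  L0: {m,n} / ∅
  L1: {k,p} / ∅
  L2: {k,u} / ∅
  L3: {w} / {m}
  L4: {m,w} / ∅
  L5: {n,u} / {n,u}

Liveness:
  live L0: ∅→{m,n}
  live L1: {m,n}→{m,n}
  live L2: {n}→{n,u}
  live L3: {m,n}→{m,n}
  live L4: ∅→∅
  live L5: {n,u}→∅

Interference:
  k — {m,n,u}
  m — {k,n,p,w}
  n — {k,m,p,u,w}
  p — {m,n}
  u — {k,n}
  w — {m,n}

Chromatic number:
  {k,m,n} pairwise interfere (3-clique) ⇒ χ ≥ 3
  assign k→r2 m→r1 n→r0 p→r2 u→r1 w→r2 — no edge inside a register ⇒ χ ≤ 3
  χ = 3

Answer: 3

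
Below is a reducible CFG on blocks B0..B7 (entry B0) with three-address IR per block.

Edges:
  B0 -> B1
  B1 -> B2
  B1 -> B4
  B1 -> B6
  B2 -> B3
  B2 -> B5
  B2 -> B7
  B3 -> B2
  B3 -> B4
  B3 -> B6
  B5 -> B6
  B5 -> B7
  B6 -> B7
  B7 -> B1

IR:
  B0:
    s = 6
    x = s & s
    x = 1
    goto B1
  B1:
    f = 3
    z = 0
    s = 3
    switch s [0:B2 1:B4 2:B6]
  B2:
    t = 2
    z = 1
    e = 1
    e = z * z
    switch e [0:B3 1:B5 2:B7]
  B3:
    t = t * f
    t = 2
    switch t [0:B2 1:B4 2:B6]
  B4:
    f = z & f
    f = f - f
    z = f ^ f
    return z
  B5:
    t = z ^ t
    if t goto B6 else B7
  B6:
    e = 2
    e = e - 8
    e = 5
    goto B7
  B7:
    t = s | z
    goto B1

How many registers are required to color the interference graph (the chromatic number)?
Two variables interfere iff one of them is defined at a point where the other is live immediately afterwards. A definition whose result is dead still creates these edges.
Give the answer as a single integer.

Answer: 5

Analysis:
def/use:
  B0 def {s,x} use ∅
  B1 def {f,s,z} use ∅
  B2 def {e,t,z} use ∅
  B3 def {t} use {f,t}
  B4 def {f,z} use {f,z}
  B5 def {t} use {t,z}
  B6 def {e} use ∅
  B7 def {t} use {s,z}

Live sets:
  B0 li=∅ lo=∅
  B1 li=∅ lo={f,s,z}
  B2 li={f,s} lo={f,s,t,z}
  B3 li={f,s,t,z} lo={f,s,z}
  B4 li={f,z} lo=∅
  B5 li={s,t,z} lo={s,z}
  B6 li={s,z} lo={s,z}
  B7 li={s,z} lo=∅

Interference:
  e↔{f,s,t,z}
  f↔{e,s,t,z}
  s↔{e,f,t,z}
  t↔{e,f,s,z}
  x↔∅
  z↔{e,f,s,t}

Registers:
  {e,f,s,t,z} pairwise interfere (5-clique) ⇒ χ ≥ 5
  5-colouring: r0={e,x}  r1={f}  r2={s}  r3={t}  r4={z}
  χ = 5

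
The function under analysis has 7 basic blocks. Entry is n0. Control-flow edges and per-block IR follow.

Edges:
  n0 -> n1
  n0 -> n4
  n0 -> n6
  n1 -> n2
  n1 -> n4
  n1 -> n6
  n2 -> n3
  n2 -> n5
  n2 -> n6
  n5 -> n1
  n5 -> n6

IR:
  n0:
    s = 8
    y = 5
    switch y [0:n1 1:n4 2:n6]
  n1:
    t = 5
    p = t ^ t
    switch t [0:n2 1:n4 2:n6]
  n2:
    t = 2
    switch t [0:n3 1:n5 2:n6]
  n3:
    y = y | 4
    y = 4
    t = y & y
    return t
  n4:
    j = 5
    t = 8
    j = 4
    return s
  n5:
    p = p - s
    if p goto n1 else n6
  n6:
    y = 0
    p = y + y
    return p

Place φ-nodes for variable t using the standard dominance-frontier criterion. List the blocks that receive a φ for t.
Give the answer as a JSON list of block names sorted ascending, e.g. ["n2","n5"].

Answer: ["n1", "n4", "n6"]

Derivation:
idom tree: n1←n0 n2←n1 n3←n2 n4←n0 n5←n2 n6←n0
Dom at joins:
  n1: preds {n0,n5}: {n0} ∩ {n0,n1,n2,n5} = {n0}; idom=n0
  n4: preds {n0,n1}: {n0} ∩ {n0,n1} = {n0}; idom=n0
  n6: preds {n0,n1,n2,n5}: {n0} ∩ {n0,n1} ∩ {n0,n1,n2} ∩ {n0,n1,n2,n5} = {n0}; idom=n0

DF walk-up:
  join n1 pred n0: · stop@n0
  join n1 pred n5: n5→n2→n1 stop@n0
  join n4 pred n0: · stop@n0
  join n4 pred n1: n1 stop@n0
  join n6 pred n0: · stop@n0
  join n6 pred n1: n1 stop@n0
  join n6 pred n2: n2→n1 stop@n0
  join n6 pred n5: n5→n2→n1 stop@n0
  DF(n0)=∅
  DF(n1)={n1,n4,n6}
  DF(n2)={n1,n6}
  DF(n3)=∅
  DF(n4)=∅
  DF(n5)={n1,n6}
  DF(n6)=∅

φ for t: defs {n1,n2,n3,n4}
  DF⁺ = {n1,n4,n6}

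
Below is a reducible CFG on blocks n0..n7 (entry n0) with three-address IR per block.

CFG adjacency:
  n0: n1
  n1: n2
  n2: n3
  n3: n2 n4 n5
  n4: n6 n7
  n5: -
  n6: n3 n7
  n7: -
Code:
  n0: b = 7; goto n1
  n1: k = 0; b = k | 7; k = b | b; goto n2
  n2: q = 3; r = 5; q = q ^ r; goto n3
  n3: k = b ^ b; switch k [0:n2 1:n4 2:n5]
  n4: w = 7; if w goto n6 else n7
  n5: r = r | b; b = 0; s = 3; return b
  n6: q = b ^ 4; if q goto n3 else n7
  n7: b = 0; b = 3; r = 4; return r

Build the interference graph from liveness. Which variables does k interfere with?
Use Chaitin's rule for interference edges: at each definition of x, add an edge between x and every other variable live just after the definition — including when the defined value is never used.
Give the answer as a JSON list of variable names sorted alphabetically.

Answer: ["b", "r"]

Working:
Block summaries:
  n0: def={b} ue=∅
  n1: def={b,k} ue=∅
  n2: def={q,r} ue=∅
  n3: def={k} ue={b}
  n4: def={w} ue=∅
  n5: def={b,r,s} ue={b,r}
  n6: def={q} ue={b}
  n7: def={b,r} ue=∅

Liveness:
  n0 li=∅ lo=∅
  n1 li=∅ lo={b}
  n2 li={b} lo={b,r}
  n3 li={b,r} lo={b,r}
  n4 li={b,r} lo={b,r}
  n5 li={b,r} lo=∅
  n6 li={b,r} lo={b,r}
  n7 li=∅ lo=∅

Conflict graph:
  b — {k,q,r,s,w}
  k — {b,r}
  q — {b,r}
  r — {b,k,q,w}
  s — {b}
  w — {b,r}

N(k) = ["b", "r"]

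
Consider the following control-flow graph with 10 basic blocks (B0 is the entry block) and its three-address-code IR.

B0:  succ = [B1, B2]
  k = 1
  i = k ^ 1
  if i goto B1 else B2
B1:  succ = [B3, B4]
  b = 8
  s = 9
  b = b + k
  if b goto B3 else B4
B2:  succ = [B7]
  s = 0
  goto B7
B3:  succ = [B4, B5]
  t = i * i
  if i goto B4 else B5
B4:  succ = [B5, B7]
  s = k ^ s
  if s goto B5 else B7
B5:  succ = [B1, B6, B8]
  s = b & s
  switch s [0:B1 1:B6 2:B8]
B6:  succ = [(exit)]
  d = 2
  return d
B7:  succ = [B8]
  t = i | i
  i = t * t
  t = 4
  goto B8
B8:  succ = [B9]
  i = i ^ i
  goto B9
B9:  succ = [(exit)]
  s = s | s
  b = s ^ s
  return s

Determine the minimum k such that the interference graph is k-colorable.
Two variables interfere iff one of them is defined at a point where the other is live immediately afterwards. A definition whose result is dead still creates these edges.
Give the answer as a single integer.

Block summaries:
  B0: def={i,k} ue=∅
  B1: def={b,s} ue={k}
  B2: def={s} ue=∅
  B3: def={t} ue={i}
  B4: def={s} ue={k,s}
  B5: def={s} ue={b,s}
  B6: def={d} ue=∅
  B7: def={i,t} ue={i}
  B8: def={i} ue={i}
  B9: def={b,s} ue={s}

Liveness:
  B0: in=∅ out={i,k}
  B1: in={i,k} out={b,i,k,s}
  B2: in={i} out={i,s}
  B3: in={b,i,k,s} out={b,i,k,s}
  B4: in={b,i,k,s} out={b,i,k,s}
  B5: in={b,i,k,s} out={i,k,s}
  B6: in=∅ out=∅
  B7: in={i,s} out={i,s}
  B8: in={i,s} out={s}
  B9: in={s} out=∅

Interference:
  b: {i,k,s,t}
  d: ∅
  i: {b,k,s,t}
  k: {b,i,s,t}
  s: {b,i,k,t}
  t: {b,i,k,s}

Registers:
  lower bound: {b,i,k,s,t} mutually conflict ⇒ χ ≥ 5
  assign b→R0 d→R0 i→R1 k→R2 s→R3 t→R4 — no edge inside a register ⇒ χ ≤ 5
  χ = 5

Answer: 5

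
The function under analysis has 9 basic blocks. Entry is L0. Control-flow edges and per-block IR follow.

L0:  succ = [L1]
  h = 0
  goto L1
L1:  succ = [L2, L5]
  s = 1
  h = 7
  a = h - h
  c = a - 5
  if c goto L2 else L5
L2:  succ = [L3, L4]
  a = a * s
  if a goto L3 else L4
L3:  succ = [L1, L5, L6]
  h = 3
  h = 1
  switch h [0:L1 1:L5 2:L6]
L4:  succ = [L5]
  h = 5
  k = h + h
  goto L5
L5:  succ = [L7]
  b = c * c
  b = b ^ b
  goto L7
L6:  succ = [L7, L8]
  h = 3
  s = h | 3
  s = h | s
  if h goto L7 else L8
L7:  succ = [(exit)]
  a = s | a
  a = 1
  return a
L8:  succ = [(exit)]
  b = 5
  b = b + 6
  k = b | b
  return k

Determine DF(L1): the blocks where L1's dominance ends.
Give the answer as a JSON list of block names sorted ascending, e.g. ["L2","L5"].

idom tree: L1←L0 L2←L1 L3←L2 L4←L2 L5←L1 L6←L3 L7←L1 L8←L6
Join-block Dom:
  L1: preds {L0,L3}: {L0} ∩ {L0,L1,L2,L3} = {L0}; idom=L0
  L5: preds {L1,L3,L4}: {L0,L1} ∩ {L0,L1,L2,L3} ∩ {L0,L1,L2,L4} = {L0,L1}; idom=L1
  L7: preds {L5,L6}: {L0,L1,L5} ∩ {L0,L1,L2,L3,L6} = {L0,L1}; idom=L1

DF derivation:
  join L1 pred L0: · stop@L0
  join L1 pred L3: L3→L2→L1 stop@L0
  join L5 pred L1: · stop@L1
  join L5 pred L3: L3→L2 stop@L1
  join L5 pred L4: L4→L2 stop@L1
  join L7 pred L5: L5 stop@L1
  join L7 pred L6: L6→L3→L2 stop@L1
  L0: DF=∅
  L1: DF={L1}
  L2: DF={L1,L5,L7}
  L3: DF={L1,L5,L7}
  L4: DF={L5}
  L5: DF={L7}
  L6: DF={L7}
  L7: DF=∅
  L8: DF=∅

DF(L1) = ["L1"]

Answer: ["L1"]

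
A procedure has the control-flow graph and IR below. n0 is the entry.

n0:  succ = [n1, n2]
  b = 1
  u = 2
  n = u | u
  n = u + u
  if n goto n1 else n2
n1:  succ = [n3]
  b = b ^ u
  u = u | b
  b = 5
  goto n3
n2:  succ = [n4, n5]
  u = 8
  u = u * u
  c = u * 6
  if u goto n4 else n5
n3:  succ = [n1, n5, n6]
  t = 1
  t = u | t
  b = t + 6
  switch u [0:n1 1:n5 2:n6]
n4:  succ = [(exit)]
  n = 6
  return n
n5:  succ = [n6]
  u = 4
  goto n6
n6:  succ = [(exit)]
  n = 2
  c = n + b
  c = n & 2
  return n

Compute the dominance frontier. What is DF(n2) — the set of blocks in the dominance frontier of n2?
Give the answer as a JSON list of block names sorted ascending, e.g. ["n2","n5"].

Answer: ["n5"]

Working:
idom tree: n1←n0 n2←n0 n3←n1 n4←n2 n5←n0 n6←n0
Dom at joins:
  n1: preds {n0,n3}: {n0} ∩ {n0,n1,n3} = {n0}; idom=n0
  n5: preds {n2,n3}: {n0,n2} ∩ {n0,n1,n3} = {n0}; idom=n0
  n6: preds {n3,n5}: {n0,n1,n3} ∩ {n0,n5} = {n0}; idom=n0

Frontier:
  n1←n0: walk · to n0
  n1←n3: walk n3→n1 to n0
  n5←n2: walk n2 to n0
  n5←n3: walk n3→n1 to n0
  n6←n3: walk n3→n1 to n0
  n6←n5: walk n5 to n0
  DF(n0)=∅
  DF(n1)={n1,n5,n6}
  DF(n2)={n5}
  DF(n3)={n1,n5,n6}
  DF(n4)=∅
  DF(n5)={n6}
  DF(n6)=∅

DF(n2) = ["n5"]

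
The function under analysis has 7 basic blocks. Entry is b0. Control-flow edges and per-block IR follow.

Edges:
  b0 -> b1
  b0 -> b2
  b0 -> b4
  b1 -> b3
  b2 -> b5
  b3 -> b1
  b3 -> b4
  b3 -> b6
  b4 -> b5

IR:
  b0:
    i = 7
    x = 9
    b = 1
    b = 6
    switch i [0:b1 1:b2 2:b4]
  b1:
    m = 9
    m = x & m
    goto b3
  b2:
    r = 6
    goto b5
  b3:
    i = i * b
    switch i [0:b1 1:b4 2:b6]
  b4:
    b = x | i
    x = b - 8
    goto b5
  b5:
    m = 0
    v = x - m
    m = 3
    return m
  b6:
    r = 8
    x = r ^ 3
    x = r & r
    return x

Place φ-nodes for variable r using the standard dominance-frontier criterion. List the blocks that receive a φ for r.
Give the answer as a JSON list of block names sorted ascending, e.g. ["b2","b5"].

idom tree: b1←b0 b2←b0 b3←b1 b4←b0 b5←b0 b6←b3
Dom at joins:
  b1: preds {b0,b3}: {b0} ∩ {b0,b1,b3} = {b0}; idom=b0
  b4: preds {b0,b3}: {b0} ∩ {b0,b1,b3} = {b0}; idom=b0
  b5: preds {b2,b4}: {b0,b2} ∩ {b0,b4} = {b0}; idom=b0

DF walk-up:
  join b1 pred b0: · stop@b0
  join b1 pred b3: b3→b1 stop@b0
  join b4 pred b0: · stop@b0
  join b4 pred b3: b3→b1 stop@b0
  join b5 pred b2: b2 stop@b0
  join b5 pred b4: b4 stop@b0
  DF(b0)=∅
  DF(b1)={b1,b4}
  DF(b2)={b5}
  DF(b3)={b1,b4}
  DF(b4)={b5}
  DF(b5)=∅
  DF(b6)=∅

φ for r: defs {b2,b6}
  DF⁺ = {b5}

Answer: ["b5"]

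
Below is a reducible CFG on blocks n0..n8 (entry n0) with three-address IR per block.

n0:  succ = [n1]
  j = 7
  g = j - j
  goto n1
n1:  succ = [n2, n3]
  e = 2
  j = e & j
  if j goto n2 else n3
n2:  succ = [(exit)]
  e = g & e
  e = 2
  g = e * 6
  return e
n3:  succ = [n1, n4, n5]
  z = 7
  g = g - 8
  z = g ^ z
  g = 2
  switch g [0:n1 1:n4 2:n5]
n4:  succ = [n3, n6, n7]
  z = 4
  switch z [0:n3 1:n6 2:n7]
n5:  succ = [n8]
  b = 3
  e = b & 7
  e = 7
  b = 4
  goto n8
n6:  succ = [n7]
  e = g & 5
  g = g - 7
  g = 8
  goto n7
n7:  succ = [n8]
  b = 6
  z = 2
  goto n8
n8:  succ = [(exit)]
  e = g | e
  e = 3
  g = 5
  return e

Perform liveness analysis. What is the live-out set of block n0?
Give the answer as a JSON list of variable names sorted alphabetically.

Answer: ["g", "j"]

Analysis:
Block summaries:
  n0: def={g,j} ue=∅
  n1: def={e,j} ue={j}
  n2: def={e,g} ue={e,g}
  n3: def={g,z} ue={g}
  n4: def={z} ue=∅
  n5: def={b,e} ue=∅
  n6: def={e,g} ue={g}
  n7: def={b,z} ue=∅
  n8: def={e,g} ue={e,g}

Backward fixpoint:
  live n0: ∅→{g,j}
  live n1: {g,j}→{e,g,j}
  live n2: {e,g}→∅
  live n3: {e,g,j}→{e,g,j}
  live n4: {e,g,j}→{e,g,j}
  live n5: {g}→{e,g}
  live n6: {g}→{e,g}
  live n7: {e,g}→{e,g}
  live n8: {e,g}→∅

live-out(n0) = ["g", "j"]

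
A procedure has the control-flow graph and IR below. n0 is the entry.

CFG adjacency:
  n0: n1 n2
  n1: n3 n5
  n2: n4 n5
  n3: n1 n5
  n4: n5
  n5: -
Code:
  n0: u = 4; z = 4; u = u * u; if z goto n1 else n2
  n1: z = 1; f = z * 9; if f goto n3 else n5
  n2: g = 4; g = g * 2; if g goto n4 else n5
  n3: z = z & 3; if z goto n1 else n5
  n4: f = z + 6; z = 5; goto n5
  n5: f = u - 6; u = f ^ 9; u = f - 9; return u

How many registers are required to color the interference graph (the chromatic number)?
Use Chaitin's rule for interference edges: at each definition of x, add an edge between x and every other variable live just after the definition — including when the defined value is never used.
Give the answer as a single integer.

Answer: 3

Analysis:
Per-block:
  n0 def {u,z} use ∅
  n1 def {f,z} use ∅
  n2 def {g} use ∅
  n3 def {z} use {z}
  n4 def {f,z} use {z}
  n5 def {f,u} use {u}

Liveness:
  live n0: ∅→{u,z}
  live n1: {u}→{u,z}
  live n2: {u,z}→{u,z}
  live n3: {u,z}→{u}
  live n4: {u,z}→{u}
  live n5: {u}→∅

Interference:
  f↔{u,z}
  g↔{u,z}
  u↔{f,g,z}
  z↔{f,g,u}

Colouring:
  lower bound: {f,u,z} mutually conflict ⇒ χ ≥ 3
  3-colouring: c0={u}  c1={z}  c2={f,g}
  χ = 3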